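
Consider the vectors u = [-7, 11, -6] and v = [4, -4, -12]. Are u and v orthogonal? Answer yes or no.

yes

u · v = (-7)·4 + 11·(-4) + (-6)·(-12) = -28 - 44 + 72 = 0
Zero, so the vectors are orthogonal.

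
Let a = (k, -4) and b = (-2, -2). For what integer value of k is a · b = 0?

4

a · b = k·(-2) + (-4)·(-2) = 8 - 2k
Set equal to 0: -2k = -8, so k = 4.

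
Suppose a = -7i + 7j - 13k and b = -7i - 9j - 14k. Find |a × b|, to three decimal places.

i: 7·(-14) - (-13)·(-9) = -98 - 117 = -215
j: (-13)·(-7) - (-7)·(-14) = 91 - 98 = -7
k: (-7)·(-9) - 7·(-7) = 63 - (-49) = 112
a × b = (-215, -7, 112)
|a × b| = √((-215)² + (-7)² + 112²) = √58818 ≈ 242.5242

242.524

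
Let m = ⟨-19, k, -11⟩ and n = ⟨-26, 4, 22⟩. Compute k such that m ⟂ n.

-63

m · n = (-19)·(-26) + k·4 + (-11)·22 = 252 + 4k
Set equal to 0: 4k = -252, so k = -63.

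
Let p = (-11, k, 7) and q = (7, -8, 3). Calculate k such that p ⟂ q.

-7

p · q = (-11)·7 + k·(-8) + 7·3 = -56 - 8k
Set equal to 0: -8k = 56, so k = -7.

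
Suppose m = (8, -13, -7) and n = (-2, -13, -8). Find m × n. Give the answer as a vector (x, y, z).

(13, 78, -130)

i: (-13)·(-8) - (-7)·(-13) = 104 - 91 = 13
j: (-7)·(-2) - 8·(-8) = 14 - (-64) = 78
k: 8·(-13) - (-13)·(-2) = -104 - 26 = -130
m × n = (13, 78, -130)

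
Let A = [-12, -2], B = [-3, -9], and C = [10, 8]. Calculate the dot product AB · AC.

128

AB = B − A = (9, -7)
AC = C − A = (22, 10)
AB · AC = 9·22 + (-7)·10 = 198 - 70 = 128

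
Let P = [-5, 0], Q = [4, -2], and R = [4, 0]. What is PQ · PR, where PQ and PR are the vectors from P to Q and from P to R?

81

PQ = Q − P = (9, -2)
PR = R − P = (9, 0)
PQ · PR = 9·9 + (-2)·0 = 81 + 0 = 81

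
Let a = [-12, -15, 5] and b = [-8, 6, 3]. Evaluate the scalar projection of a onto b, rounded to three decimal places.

2.011

a · b = (-12)·(-8) + (-15)·6 + 5·3 = 96 - 90 + 15 = 21
|b| = √(64 + 36 + 9) = √109 ≈ 10.4403
comp_b a = 21 / √109 ≈ 2.011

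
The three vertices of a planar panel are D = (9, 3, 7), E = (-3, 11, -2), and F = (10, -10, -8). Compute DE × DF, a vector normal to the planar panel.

DE = (-12, 8, -9)
DF = (1, -13, -15)
i: 8·(-15) - (-9)·(-13) = -120 - 117 = -237
j: (-9)·1 - (-12)·(-15) = -9 - 180 = -189
k: (-12)·(-13) - 8·1 = 156 - 8 = 148
DE × DF = (-237, -189, 148)

(-237, -189, 148)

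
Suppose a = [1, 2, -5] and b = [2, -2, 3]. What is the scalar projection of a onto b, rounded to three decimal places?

-4.123

a · b = 1·2 + 2·(-2) + (-5)·3 = 2 - 4 - 15 = -17
|b| = √(4 + 4 + 9) = √17 ≈ 4.1231
comp_b a = -17 / √17 ≈ -4.123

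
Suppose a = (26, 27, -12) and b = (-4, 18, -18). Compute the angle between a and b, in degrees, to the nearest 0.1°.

53.9

a · b = 26·(-4) + 27·18 + (-12)·(-18) = -104 + 486 + 216 = 598
|a|² = 676 + 729 + 144 = 1549,  |a| = √1549 ≈ 39.357337
|b|² = 16 + 324 + 324 = 664,  |b| = √664 ≈ 25.768197
cos θ = 598 / (39.357337 · 25.768197) ≈ 0.58965
θ = arccos(0.58965) ≈ 53.9°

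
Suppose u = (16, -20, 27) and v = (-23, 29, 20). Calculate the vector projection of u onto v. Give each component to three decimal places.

u · v = 16·(-23) + (-20)·29 + 27·20 = -368 - 580 + 540 = -408
|v|² = 529 + 841 + 400 = 1770
proj_v u = (-408/1770) · (-23, 29, 20) ≈ (5.302, -6.685, -4.610)

(5.302, -6.685, -4.610)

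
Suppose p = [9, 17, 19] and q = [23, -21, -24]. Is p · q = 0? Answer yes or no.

p · q = 9·23 + 17·(-21) + 19·(-24) = 207 - 357 - 456 = -606
Nonzero, so the vectors are not orthogonal.

no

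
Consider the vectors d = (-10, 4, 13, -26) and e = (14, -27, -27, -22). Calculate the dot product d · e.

-27

d · e = (-10)·14 + 4·(-27) + 13·(-27) + (-26)·(-22) = -140 - 108 - 351 + 572 = -27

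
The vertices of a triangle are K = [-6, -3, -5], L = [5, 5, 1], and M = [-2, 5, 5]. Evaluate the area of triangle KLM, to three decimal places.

KL = (11, 8, 6),  KM = (4, 8, 10)
i: 8·10 - 6·8 = 80 - 48 = 32
j: 6·4 - 11·10 = 24 - 110 = -86
k: 11·8 - 8·4 = 88 - 32 = 56
KL × KM = (32, -86, 56)
|KL × KM| = √11556 ≈ 107.4988
area = ½ · 107.4988 ≈ 53.749

53.749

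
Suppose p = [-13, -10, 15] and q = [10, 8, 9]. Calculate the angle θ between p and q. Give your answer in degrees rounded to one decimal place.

102.4

p · q = (-13)·10 + (-10)·8 + 15·9 = -130 - 80 + 135 = -75
|p|² = 169 + 100 + 225 = 494,  |p| = √494 ≈ 22.226111
|q|² = 100 + 64 + 81 = 245,  |q| = √245 ≈ 15.652476
cos θ = -75 / (22.226111 · 15.652476) ≈ -0.21558
θ = arccos(-0.21558) ≈ 102.4°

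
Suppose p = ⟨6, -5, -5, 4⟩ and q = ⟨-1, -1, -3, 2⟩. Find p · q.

22

p · q = 6·(-1) + (-5)·(-1) + (-5)·(-3) + 4·2 = -6 + 5 + 15 + 8 = 22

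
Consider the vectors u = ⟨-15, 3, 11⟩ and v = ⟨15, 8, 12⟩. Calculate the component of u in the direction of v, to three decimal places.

u · v = (-15)·15 + 3·8 + 11·12 = -225 + 24 + 132 = -69
|v| = √(225 + 64 + 144) = √433 ≈ 20.8087
comp_v u = -69 / √433 ≈ -3.316

-3.316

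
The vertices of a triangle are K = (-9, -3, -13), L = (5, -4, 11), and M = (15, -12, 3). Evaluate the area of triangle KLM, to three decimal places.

208.751

KL = (14, -1, 24),  KM = (24, -9, 16)
i: (-1)·16 - 24·(-9) = -16 - (-216) = 200
j: 24·24 - 14·16 = 576 - 224 = 352
k: 14·(-9) - (-1)·24 = -126 - (-24) = -102
KL × KM = (200, 352, -102)
|KL × KM| = √174308 ≈ 417.5021
area = ½ · 417.5021 ≈ 208.751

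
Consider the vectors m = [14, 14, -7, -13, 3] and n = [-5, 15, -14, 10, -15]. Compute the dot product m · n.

63

m · n = 14·(-5) + 14·15 + (-7)·(-14) + (-13)·10 + 3·(-15) = -70 + 210 + 98 - 130 - 45 = 63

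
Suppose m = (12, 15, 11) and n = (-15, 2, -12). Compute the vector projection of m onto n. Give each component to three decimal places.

(11.340, -1.512, 9.072)

m · n = 12·(-15) + 15·2 + 11·(-12) = -180 + 30 - 132 = -282
|n|² = 225 + 4 + 144 = 373
proj_n m = (-282/373) · (-15, 2, -12) ≈ (11.340, -1.512, 9.072)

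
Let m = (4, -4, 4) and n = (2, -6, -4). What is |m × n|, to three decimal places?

i: (-4)·(-4) - 4·(-6) = 16 - (-24) = 40
j: 4·2 - 4·(-4) = 8 - (-16) = 24
k: 4·(-6) - (-4)·2 = -24 - (-8) = -16
m × n = (40, 24, -16)
|m × n| = √(40² + 24² + (-16)²) = √2432 ≈ 49.3153

49.315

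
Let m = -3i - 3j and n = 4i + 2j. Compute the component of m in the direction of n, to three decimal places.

m · n = (-3)·4 + (-3)·2 = -12 - 6 = -18
|n| = √(16 + 4) = √20 ≈ 4.4721
comp_n m = -18 / √20 ≈ -4.025

-4.025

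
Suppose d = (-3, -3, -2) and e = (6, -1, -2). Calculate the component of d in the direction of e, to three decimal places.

-1.718

d · e = (-3)·6 + (-3)·(-1) + (-2)·(-2) = -18 + 3 + 4 = -11
|e| = √(36 + 1 + 4) = √41 ≈ 6.4031
comp_e d = -11 / √41 ≈ -1.718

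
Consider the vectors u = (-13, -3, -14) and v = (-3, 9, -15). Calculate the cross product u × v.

(171, -153, -126)

i: (-3)·(-15) - (-14)·9 = 45 - (-126) = 171
j: (-14)·(-3) - (-13)·(-15) = 42 - 195 = -153
k: (-13)·9 - (-3)·(-3) = -117 - 9 = -126
u × v = (171, -153, -126)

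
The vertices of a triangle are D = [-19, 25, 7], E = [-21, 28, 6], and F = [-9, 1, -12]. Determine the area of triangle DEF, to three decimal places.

DE = (-2, 3, -1),  DF = (10, -24, -19)
i: 3·(-19) - (-1)·(-24) = -57 - 24 = -81
j: (-1)·10 - (-2)·(-19) = -10 - 38 = -48
k: (-2)·(-24) - 3·10 = 48 - 30 = 18
DE × DF = (-81, -48, 18)
|DE × DF| = √9189 ≈ 95.8593
area = ½ · 95.8593 ≈ 47.930

47.930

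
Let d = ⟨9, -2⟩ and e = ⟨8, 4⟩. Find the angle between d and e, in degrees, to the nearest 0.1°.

d · e = 9·8 + (-2)·4 = 72 - 8 = 64
|d|² = 81 + 4 = 85,  |d| = √85 ≈ 9.219544
|e|² = 64 + 16 = 80,  |e| = √80 ≈ 8.944272
cos θ = 64 / (9.219544 · 8.944272) ≈ 0.77611
θ = arccos(0.77611) ≈ 39.1°

39.1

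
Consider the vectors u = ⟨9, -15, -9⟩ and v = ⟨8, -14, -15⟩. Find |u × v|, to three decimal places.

i: (-15)·(-15) - (-9)·(-14) = 225 - 126 = 99
j: (-9)·8 - 9·(-15) = -72 - (-135) = 63
k: 9·(-14) - (-15)·8 = -126 - (-120) = -6
u × v = (99, 63, -6)
|u × v| = √(99² + 63² + (-6)²) = √13806 ≈ 117.4989

117.499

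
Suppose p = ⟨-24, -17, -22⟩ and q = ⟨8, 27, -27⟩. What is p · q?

p · q = (-24)·8 + (-17)·27 + (-22)·(-27) = -192 - 459 + 594 = -57

-57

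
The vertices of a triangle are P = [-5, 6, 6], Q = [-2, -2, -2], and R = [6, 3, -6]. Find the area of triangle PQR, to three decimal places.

59.433

PQ = (3, -8, -8),  PR = (11, -3, -12)
i: (-8)·(-12) - (-8)·(-3) = 96 - 24 = 72
j: (-8)·11 - 3·(-12) = -88 - (-36) = -52
k: 3·(-3) - (-8)·11 = -9 - (-88) = 79
PQ × PR = (72, -52, 79)
|PQ × PR| = √14129 ≈ 118.8655
area = ½ · 118.8655 ≈ 59.433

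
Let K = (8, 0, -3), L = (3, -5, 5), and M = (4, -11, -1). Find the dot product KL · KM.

KL = L − K = (-5, -5, 8)
KM = M − K = (-4, -11, 2)
KL · KM = (-5)·(-4) + (-5)·(-11) + 8·2 = 20 + 55 + 16 = 91

91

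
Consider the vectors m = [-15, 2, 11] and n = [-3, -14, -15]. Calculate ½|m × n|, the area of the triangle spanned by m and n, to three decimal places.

179.301

i: 2·(-15) - 11·(-14) = -30 - (-154) = 124
j: 11·(-3) - (-15)·(-15) = -33 - 225 = -258
k: (-15)·(-14) - 2·(-3) = 210 - (-6) = 216
m × n = (124, -258, 216)
|m × n| = √(124² + (-258)² + 216²) = √128596 ≈ 358.6028
area = ½ · 358.6028 ≈ 179.301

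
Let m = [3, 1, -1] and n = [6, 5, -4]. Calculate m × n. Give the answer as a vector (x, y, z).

(1, 6, 9)

i: 1·(-4) - (-1)·5 = -4 - (-5) = 1
j: (-1)·6 - 3·(-4) = -6 - (-12) = 6
k: 3·5 - 1·6 = 15 - 6 = 9
m × n = (1, 6, 9)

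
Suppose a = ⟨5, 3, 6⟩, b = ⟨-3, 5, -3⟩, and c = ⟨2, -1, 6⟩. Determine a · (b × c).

129

b × c:
i: 5·6 - (-3)·(-1) = 30 - 3 = 27
j: (-3)·2 - (-3)·6 = -6 - (-18) = 12
k: (-3)·(-1) - 5·2 = 3 - 10 = -7
b × c = (27, 12, -7)
a · (b × c) = 5·27 + 3·12 + 6·(-7) = 135 + 36 - 42 = 129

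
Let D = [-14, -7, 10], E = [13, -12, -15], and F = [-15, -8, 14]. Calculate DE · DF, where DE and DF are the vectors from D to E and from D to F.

-122

DE = E − D = (27, -5, -25)
DF = F − D = (-1, -1, 4)
DE · DF = 27·(-1) + (-5)·(-1) + (-25)·4 = -27 + 5 - 100 = -122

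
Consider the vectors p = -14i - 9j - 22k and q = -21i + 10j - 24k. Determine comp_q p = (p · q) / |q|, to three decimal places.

p · q = (-14)·(-21) + (-9)·10 + (-22)·(-24) = 294 - 90 + 528 = 732
|q| = √(441 + 100 + 576) = √1117 ≈ 33.4215
comp_q p = 732 / √1117 ≈ 21.902

21.902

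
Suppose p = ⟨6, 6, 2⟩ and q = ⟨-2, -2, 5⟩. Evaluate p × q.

i: 6·5 - 2·(-2) = 30 - (-4) = 34
j: 2·(-2) - 6·5 = -4 - 30 = -34
k: 6·(-2) - 6·(-2) = -12 - (-12) = 0
p × q = (34, -34, 0)

(34, -34, 0)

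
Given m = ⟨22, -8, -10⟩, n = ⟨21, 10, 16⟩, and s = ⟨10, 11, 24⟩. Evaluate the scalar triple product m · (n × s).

n × s:
i: 10·24 - 16·11 = 240 - 176 = 64
j: 16·10 - 21·24 = 160 - 504 = -344
k: 21·11 - 10·10 = 231 - 100 = 131
n × s = (64, -344, 131)
m · (n × s) = 22·64 + (-8)·(-344) + (-10)·131 = 1408 + 2752 - 1310 = 2850

2850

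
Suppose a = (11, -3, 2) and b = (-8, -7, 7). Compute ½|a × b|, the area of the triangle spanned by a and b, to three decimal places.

68.737

i: (-3)·7 - 2·(-7) = -21 - (-14) = -7
j: 2·(-8) - 11·7 = -16 - 77 = -93
k: 11·(-7) - (-3)·(-8) = -77 - 24 = -101
a × b = (-7, -93, -101)
|a × b| = √((-7)² + (-93)² + (-101)²) = √18899 ≈ 137.4736
area = ½ · 137.4736 ≈ 68.737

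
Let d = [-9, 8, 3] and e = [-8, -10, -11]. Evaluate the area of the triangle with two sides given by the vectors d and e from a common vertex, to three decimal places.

102.724

i: 8·(-11) - 3·(-10) = -88 - (-30) = -58
j: 3·(-8) - (-9)·(-11) = -24 - 99 = -123
k: (-9)·(-10) - 8·(-8) = 90 - (-64) = 154
d × e = (-58, -123, 154)
|d × e| = √((-58)² + (-123)² + 154²) = √42209 ≈ 205.4483
area = ½ · 205.4483 ≈ 102.724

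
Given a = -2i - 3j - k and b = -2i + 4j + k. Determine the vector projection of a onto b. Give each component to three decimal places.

a · b = (-2)·(-2) + (-3)·4 + (-1)·1 = 4 - 12 - 1 = -9
|b|² = 4 + 16 + 1 = 21
proj_b a = (-9/21) · (-2, 4, 1) ≈ (0.857, -1.714, -0.429)

(0.857, -1.714, -0.429)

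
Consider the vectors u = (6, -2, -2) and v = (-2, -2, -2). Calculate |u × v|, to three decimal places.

22.627

i: (-2)·(-2) - (-2)·(-2) = 4 - 4 = 0
j: (-2)·(-2) - 6·(-2) = 4 - (-12) = 16
k: 6·(-2) - (-2)·(-2) = -12 - 4 = -16
u × v = (0, 16, -16)
|u × v| = √(0² + 16² + (-16)²) = √512 ≈ 22.6274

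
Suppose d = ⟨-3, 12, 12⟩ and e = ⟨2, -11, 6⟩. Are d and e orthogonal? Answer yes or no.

no

d · e = (-3)·2 + 12·(-11) + 12·6 = -6 - 132 + 72 = -66
Nonzero, so the vectors are not orthogonal.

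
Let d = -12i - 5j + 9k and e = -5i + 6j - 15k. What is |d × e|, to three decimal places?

245.917

i: (-5)·(-15) - 9·6 = 75 - 54 = 21
j: 9·(-5) - (-12)·(-15) = -45 - 180 = -225
k: (-12)·6 - (-5)·(-5) = -72 - 25 = -97
d × e = (21, -225, -97)
|d × e| = √(21² + (-225)² + (-97)²) = √60475 ≈ 245.9167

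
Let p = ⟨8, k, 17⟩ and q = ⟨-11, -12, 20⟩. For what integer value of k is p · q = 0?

p · q = 8·(-11) + k·(-12) + 17·20 = 252 - 12k
Set equal to 0: -12k = -252, so k = 21.

21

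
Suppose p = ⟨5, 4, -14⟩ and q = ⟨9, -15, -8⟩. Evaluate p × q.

(-242, -86, -111)

i: 4·(-8) - (-14)·(-15) = -32 - 210 = -242
j: (-14)·9 - 5·(-8) = -126 - (-40) = -86
k: 5·(-15) - 4·9 = -75 - 36 = -111
p × q = (-242, -86, -111)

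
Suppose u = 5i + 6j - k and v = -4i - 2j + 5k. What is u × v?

i: 6·5 - (-1)·(-2) = 30 - 2 = 28
j: (-1)·(-4) - 5·5 = 4 - 25 = -21
k: 5·(-2) - 6·(-4) = -10 - (-24) = 14
u × v = (28, -21, 14)

(28, -21, 14)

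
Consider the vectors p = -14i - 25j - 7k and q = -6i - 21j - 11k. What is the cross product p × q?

i: (-25)·(-11) - (-7)·(-21) = 275 - 147 = 128
j: (-7)·(-6) - (-14)·(-11) = 42 - 154 = -112
k: (-14)·(-21) - (-25)·(-6) = 294 - 150 = 144
p × q = (128, -112, 144)

(128, -112, 144)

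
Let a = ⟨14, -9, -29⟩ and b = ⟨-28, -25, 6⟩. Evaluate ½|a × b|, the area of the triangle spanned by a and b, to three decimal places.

612.215

i: (-9)·6 - (-29)·(-25) = -54 - 725 = -779
j: (-29)·(-28) - 14·6 = 812 - 84 = 728
k: 14·(-25) - (-9)·(-28) = -350 - 252 = -602
a × b = (-779, 728, -602)
|a × b| = √((-779)² + 728² + (-602)²) = √1499229 ≈ 1224.4301
area = ½ · 1224.4301 ≈ 612.215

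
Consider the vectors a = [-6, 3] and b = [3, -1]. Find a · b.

a · b = (-6)·3 + 3·(-1) = -18 - 3 = -21

-21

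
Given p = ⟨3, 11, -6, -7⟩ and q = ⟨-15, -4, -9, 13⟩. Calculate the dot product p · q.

p · q = 3·(-15) + 11·(-4) + (-6)·(-9) + (-7)·13 = -45 - 44 + 54 - 91 = -126

-126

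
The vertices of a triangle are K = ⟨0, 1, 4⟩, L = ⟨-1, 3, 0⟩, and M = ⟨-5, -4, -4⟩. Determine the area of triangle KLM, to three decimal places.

20.402

KL = (-1, 2, -4),  KM = (-5, -5, -8)
i: 2·(-8) - (-4)·(-5) = -16 - 20 = -36
j: (-4)·(-5) - (-1)·(-8) = 20 - 8 = 12
k: (-1)·(-5) - 2·(-5) = 5 - (-10) = 15
KL × KM = (-36, 12, 15)
|KL × KM| = √1665 ≈ 40.8044
area = ½ · 40.8044 ≈ 20.402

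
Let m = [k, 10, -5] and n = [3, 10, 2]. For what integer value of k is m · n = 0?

m · n = k·3 + 10·10 + (-5)·2 = 90 + 3k
Set equal to 0: 3k = -90, so k = -30.

-30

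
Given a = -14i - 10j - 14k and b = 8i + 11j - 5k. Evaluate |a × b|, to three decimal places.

i: (-10)·(-5) - (-14)·11 = 50 - (-154) = 204
j: (-14)·8 - (-14)·(-5) = -112 - 70 = -182
k: (-14)·11 - (-10)·8 = -154 - (-80) = -74
a × b = (204, -182, -74)
|a × b| = √(204² + (-182)² + (-74)²) = √80216 ≈ 283.2243

283.224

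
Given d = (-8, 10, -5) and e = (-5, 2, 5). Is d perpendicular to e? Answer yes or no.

no

d · e = (-8)·(-5) + 10·2 + (-5)·5 = 40 + 20 - 25 = 35
Nonzero, so the vectors are not orthogonal.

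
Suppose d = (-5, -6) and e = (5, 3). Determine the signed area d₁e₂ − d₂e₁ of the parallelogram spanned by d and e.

15

(-5)·3 - (-6)·5 = -15 - (-30) = 15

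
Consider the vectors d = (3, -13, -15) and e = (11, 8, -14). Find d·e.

139

d · e = 3·11 + (-13)·8 + (-15)·(-14) = 33 - 104 + 210 = 139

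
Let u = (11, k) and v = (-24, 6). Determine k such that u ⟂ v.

44

u · v = 11·(-24) + k·6 = -264 + 6k
Set equal to 0: 6k = 264, so k = 44.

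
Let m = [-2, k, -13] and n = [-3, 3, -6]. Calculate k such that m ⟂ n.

-28

m · n = (-2)·(-3) + k·3 + (-13)·(-6) = 84 + 3k
Set equal to 0: 3k = -84, so k = -28.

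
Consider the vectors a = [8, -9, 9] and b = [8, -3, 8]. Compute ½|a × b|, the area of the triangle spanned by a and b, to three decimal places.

i: (-9)·8 - 9·(-3) = -72 - (-27) = -45
j: 9·8 - 8·8 = 72 - 64 = 8
k: 8·(-3) - (-9)·8 = -24 - (-72) = 48
a × b = (-45, 8, 48)
|a × b| = √((-45)² + 8² + 48²) = √4393 ≈ 66.2797
area = ½ · 66.2797 ≈ 33.140

33.140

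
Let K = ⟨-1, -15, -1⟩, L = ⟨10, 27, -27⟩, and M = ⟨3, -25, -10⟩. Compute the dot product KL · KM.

KL = L − K = (11, 42, -26)
KM = M − K = (4, -10, -9)
KL · KM = 11·4 + 42·(-10) + (-26)·(-9) = 44 - 420 + 234 = -142

-142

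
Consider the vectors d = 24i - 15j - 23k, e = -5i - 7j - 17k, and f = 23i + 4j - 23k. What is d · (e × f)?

e × f:
i: (-7)·(-23) - (-17)·4 = 161 - (-68) = 229
j: (-17)·23 - (-5)·(-23) = -391 - 115 = -506
k: (-5)·4 - (-7)·23 = -20 - (-161) = 141
e × f = (229, -506, 141)
d · (e × f) = 24·229 + (-15)·(-506) + (-23)·141 = 5496 + 7590 - 3243 = 9843

9843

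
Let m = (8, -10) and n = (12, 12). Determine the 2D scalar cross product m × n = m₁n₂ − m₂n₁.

216

8·12 - (-10)·12 = 96 - (-120) = 216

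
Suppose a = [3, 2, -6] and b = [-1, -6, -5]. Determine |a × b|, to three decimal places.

i: 2·(-5) - (-6)·(-6) = -10 - 36 = -46
j: (-6)·(-1) - 3·(-5) = 6 - (-15) = 21
k: 3·(-6) - 2·(-1) = -18 - (-2) = -16
a × b = (-46, 21, -16)
|a × b| = √((-46)² + 21² + (-16)²) = √2813 ≈ 53.0377

53.038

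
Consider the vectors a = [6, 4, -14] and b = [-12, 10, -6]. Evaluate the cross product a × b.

i: 4·(-6) - (-14)·10 = -24 - (-140) = 116
j: (-14)·(-12) - 6·(-6) = 168 - (-36) = 204
k: 6·10 - 4·(-12) = 60 - (-48) = 108
a × b = (116, 204, 108)

(116, 204, 108)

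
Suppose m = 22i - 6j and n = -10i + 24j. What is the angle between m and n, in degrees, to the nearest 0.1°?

m · n = 22·(-10) + (-6)·24 = -220 - 144 = -364
|m|² = 484 + 36 = 520,  |m| = √520 ≈ 22.803509
|n|² = 100 + 576 = 676,  |n| = √676 ≈ 26.000000
cos θ = -364 / (22.803509 · 26.000000) ≈ -0.61394
θ = arccos(-0.61394) ≈ 127.9°

127.9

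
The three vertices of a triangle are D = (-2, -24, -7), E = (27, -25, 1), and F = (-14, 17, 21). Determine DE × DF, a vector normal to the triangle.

(-356, -908, 1177)

DE = (29, -1, 8)
DF = (-12, 41, 28)
i: (-1)·28 - 8·41 = -28 - 328 = -356
j: 8·(-12) - 29·28 = -96 - 812 = -908
k: 29·41 - (-1)·(-12) = 1189 - 12 = 1177
DE × DF = (-356, -908, 1177)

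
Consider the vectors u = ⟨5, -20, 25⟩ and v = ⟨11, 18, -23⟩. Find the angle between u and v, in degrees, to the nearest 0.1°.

150.5

u · v = 5·11 + (-20)·18 + 25·(-23) = 55 - 360 - 575 = -880
|u|² = 25 + 400 + 625 = 1050,  |u| = √1050 ≈ 32.403703
|v|² = 121 + 324 + 529 = 974,  |v| = √974 ≈ 31.208973
cos θ = -880 / (32.403703 · 31.208973) ≈ -0.87018
θ = arccos(-0.87018) ≈ 150.5°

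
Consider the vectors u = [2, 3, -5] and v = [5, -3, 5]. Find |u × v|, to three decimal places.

40.817

i: 3·5 - (-5)·(-3) = 15 - 15 = 0
j: (-5)·5 - 2·5 = -25 - 10 = -35
k: 2·(-3) - 3·5 = -6 - 15 = -21
u × v = (0, -35, -21)
|u × v| = √(0² + (-35)² + (-21)²) = √1666 ≈ 40.8167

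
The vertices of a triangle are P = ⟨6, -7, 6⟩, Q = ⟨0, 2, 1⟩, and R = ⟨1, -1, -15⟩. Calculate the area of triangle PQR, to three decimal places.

PQ = (-6, 9, -5),  PR = (-5, 6, -21)
i: 9·(-21) - (-5)·6 = -189 - (-30) = -159
j: (-5)·(-5) - (-6)·(-21) = 25 - 126 = -101
k: (-6)·6 - 9·(-5) = -36 - (-45) = 9
PQ × PR = (-159, -101, 9)
|PQ × PR| = √35563 ≈ 188.5815
area = ½ · 188.5815 ≈ 94.291

94.291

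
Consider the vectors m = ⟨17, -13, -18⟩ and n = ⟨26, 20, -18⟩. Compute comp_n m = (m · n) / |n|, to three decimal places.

m · n = 17·26 + (-13)·20 + (-18)·(-18) = 442 - 260 + 324 = 506
|n| = √(676 + 400 + 324) = √1400 ≈ 37.4166
comp_n m = 506 / √1400 ≈ 13.523

13.523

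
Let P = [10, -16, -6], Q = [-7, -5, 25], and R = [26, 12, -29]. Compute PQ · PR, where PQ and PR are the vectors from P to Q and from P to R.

PQ = Q − P = (-17, 11, 31)
PR = R − P = (16, 28, -23)
PQ · PR = (-17)·16 + 11·28 + 31·(-23) = -272 + 308 - 713 = -677

-677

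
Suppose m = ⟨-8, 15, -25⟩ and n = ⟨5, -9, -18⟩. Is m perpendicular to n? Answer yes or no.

m · n = (-8)·5 + 15·(-9) + (-25)·(-18) = -40 - 135 + 450 = 275
Nonzero, so the vectors are not orthogonal.

no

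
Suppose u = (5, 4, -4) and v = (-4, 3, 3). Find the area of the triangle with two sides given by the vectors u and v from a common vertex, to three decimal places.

i: 4·3 - (-4)·3 = 12 - (-12) = 24
j: (-4)·(-4) - 5·3 = 16 - 15 = 1
k: 5·3 - 4·(-4) = 15 - (-16) = 31
u × v = (24, 1, 31)
|u × v| = √(24² + 1² + 31²) = √1538 ≈ 39.2173
area = ½ · 39.2173 ≈ 19.609

19.609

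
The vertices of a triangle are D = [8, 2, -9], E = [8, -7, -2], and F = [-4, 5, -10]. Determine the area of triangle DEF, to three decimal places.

DE = (0, -9, 7),  DF = (-12, 3, -1)
i: (-9)·(-1) - 7·3 = 9 - 21 = -12
j: 7·(-12) - 0·(-1) = -84 - 0 = -84
k: 0·3 - (-9)·(-12) = 0 - 108 = -108
DE × DF = (-12, -84, -108)
|DE × DF| = √18864 ≈ 137.3463
area = ½ · 137.3463 ≈ 68.673

68.673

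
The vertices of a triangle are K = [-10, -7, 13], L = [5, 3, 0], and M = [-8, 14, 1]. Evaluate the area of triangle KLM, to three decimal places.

KL = (15, 10, -13),  KM = (2, 21, -12)
i: 10·(-12) - (-13)·21 = -120 - (-273) = 153
j: (-13)·2 - 15·(-12) = -26 - (-180) = 154
k: 15·21 - 10·2 = 315 - 20 = 295
KL × KM = (153, 154, 295)
|KL × KM| = √134150 ≈ 366.2649
area = ½ · 366.2649 ≈ 183.132

183.132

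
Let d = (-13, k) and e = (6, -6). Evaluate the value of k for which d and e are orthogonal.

-13

d · e = (-13)·6 + k·(-6) = -78 - 6k
Set equal to 0: -6k = 78, so k = -13.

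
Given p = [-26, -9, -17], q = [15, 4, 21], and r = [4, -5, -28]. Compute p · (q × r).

-2807

q × r:
i: 4·(-28) - 21·(-5) = -112 - (-105) = -7
j: 21·4 - 15·(-28) = 84 - (-420) = 504
k: 15·(-5) - 4·4 = -75 - 16 = -91
q × r = (-7, 504, -91)
p · (q × r) = (-26)·(-7) + (-9)·504 + (-17)·(-91) = 182 - 4536 + 1547 = -2807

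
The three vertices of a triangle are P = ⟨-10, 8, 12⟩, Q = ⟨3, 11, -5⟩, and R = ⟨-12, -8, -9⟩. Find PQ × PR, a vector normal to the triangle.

PQ = (13, 3, -17)
PR = (-2, -16, -21)
i: 3·(-21) - (-17)·(-16) = -63 - 272 = -335
j: (-17)·(-2) - 13·(-21) = 34 - (-273) = 307
k: 13·(-16) - 3·(-2) = -208 - (-6) = -202
PQ × PR = (-335, 307, -202)

(-335, 307, -202)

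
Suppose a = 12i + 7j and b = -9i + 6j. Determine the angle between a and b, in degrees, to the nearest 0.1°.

116.1

a · b = 12·(-9) + 7·6 = -108 + 42 = -66
|a|² = 144 + 49 = 193,  |a| = √193 ≈ 13.892444
|b|² = 81 + 36 = 117,  |b| = √117 ≈ 10.816654
cos θ = -66 / (13.892444 · 10.816654) ≈ -0.43921
θ = arccos(-0.43921) ≈ 116.1°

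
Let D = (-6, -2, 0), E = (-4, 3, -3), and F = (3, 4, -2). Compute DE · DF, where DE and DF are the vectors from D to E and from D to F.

DE = E − D = (2, 5, -3)
DF = F − D = (9, 6, -2)
DE · DF = 2·9 + 5·6 + (-3)·(-2) = 18 + 30 + 6 = 54

54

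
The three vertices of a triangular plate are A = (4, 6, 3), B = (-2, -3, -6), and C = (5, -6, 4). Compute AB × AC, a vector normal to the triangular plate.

(-117, -3, 81)

AB = (-6, -9, -9)
AC = (1, -12, 1)
i: (-9)·1 - (-9)·(-12) = -9 - 108 = -117
j: (-9)·1 - (-6)·1 = -9 - (-6) = -3
k: (-6)·(-12) - (-9)·1 = 72 - (-9) = 81
AB × AC = (-117, -3, 81)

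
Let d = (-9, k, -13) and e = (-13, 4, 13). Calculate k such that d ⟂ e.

13

d · e = (-9)·(-13) + k·4 + (-13)·13 = -52 + 4k
Set equal to 0: 4k = 52, so k = 13.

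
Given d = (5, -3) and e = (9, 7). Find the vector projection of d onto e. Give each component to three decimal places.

(1.662, 1.292)

d · e = 5·9 + (-3)·7 = 45 - 21 = 24
|e|² = 81 + 49 = 130
proj_e d = (24/130) · (9, 7) ≈ (1.662, 1.292)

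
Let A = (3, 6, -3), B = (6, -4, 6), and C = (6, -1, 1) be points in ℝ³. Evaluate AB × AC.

(23, 15, 9)

AB = (3, -10, 9)
AC = (3, -7, 4)
i: (-10)·4 - 9·(-7) = -40 - (-63) = 23
j: 9·3 - 3·4 = 27 - 12 = 15
k: 3·(-7) - (-10)·3 = -21 - (-30) = 9
AB × AC = (23, 15, 9)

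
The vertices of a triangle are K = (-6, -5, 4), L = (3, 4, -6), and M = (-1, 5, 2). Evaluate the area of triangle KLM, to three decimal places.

49.429

KL = (9, 9, -10),  KM = (5, 10, -2)
i: 9·(-2) - (-10)·10 = -18 - (-100) = 82
j: (-10)·5 - 9·(-2) = -50 - (-18) = -32
k: 9·10 - 9·5 = 90 - 45 = 45
KL × KM = (82, -32, 45)
|KL × KM| = √9773 ≈ 98.8585
area = ½ · 98.8585 ≈ 49.429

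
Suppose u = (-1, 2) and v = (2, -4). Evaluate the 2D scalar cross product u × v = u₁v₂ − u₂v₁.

0

(-1)·(-4) - 2·2 = 4 - 4 = 0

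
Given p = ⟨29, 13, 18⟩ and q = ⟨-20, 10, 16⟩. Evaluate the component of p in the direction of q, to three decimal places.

p · q = 29·(-20) + 13·10 + 18·16 = -580 + 130 + 288 = -162
|q| = √(400 + 100 + 256) = √756 ≈ 27.4955
comp_q p = -162 / √756 ≈ -5.892

-5.892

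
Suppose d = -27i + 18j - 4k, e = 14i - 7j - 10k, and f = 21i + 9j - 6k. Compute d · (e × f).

e × f:
i: (-7)·(-6) - (-10)·9 = 42 - (-90) = 132
j: (-10)·21 - 14·(-6) = -210 - (-84) = -126
k: 14·9 - (-7)·21 = 126 - (-147) = 273
e × f = (132, -126, 273)
d · (e × f) = (-27)·132 + 18·(-126) + (-4)·273 = -3564 - 2268 - 1092 = -6924

-6924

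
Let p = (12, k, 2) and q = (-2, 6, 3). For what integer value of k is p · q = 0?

3

p · q = 12·(-2) + k·6 + 2·3 = -18 + 6k
Set equal to 0: 6k = 18, so k = 3.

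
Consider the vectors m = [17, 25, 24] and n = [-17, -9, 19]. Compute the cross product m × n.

(691, -731, 272)

i: 25·19 - 24·(-9) = 475 - (-216) = 691
j: 24·(-17) - 17·19 = -408 - 323 = -731
k: 17·(-9) - 25·(-17) = -153 - (-425) = 272
m × n = (691, -731, 272)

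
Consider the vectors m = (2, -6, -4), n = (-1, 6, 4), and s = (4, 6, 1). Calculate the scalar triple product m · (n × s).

n × s:
i: 6·1 - 4·6 = 6 - 24 = -18
j: 4·4 - (-1)·1 = 16 - (-1) = 17
k: (-1)·6 - 6·4 = -6 - 24 = -30
n × s = (-18, 17, -30)
m · (n × s) = 2·(-18) + (-6)·17 + (-4)·(-30) = -36 - 102 + 120 = -18

-18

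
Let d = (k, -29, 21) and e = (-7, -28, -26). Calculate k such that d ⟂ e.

d · e = k·(-7) + (-29)·(-28) + 21·(-26) = 266 - 7k
Set equal to 0: -7k = -266, so k = 38.

38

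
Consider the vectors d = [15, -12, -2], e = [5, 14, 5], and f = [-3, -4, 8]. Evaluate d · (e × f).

e × f:
i: 14·8 - 5·(-4) = 112 - (-20) = 132
j: 5·(-3) - 5·8 = -15 - 40 = -55
k: 5·(-4) - 14·(-3) = -20 - (-42) = 22
e × f = (132, -55, 22)
d · (e × f) = 15·132 + (-12)·(-55) + (-2)·22 = 1980 + 660 - 44 = 2596

2596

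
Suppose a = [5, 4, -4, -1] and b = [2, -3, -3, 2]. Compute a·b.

a · b = 5·2 + 4·(-3) + (-4)·(-3) + (-1)·2 = 10 - 12 + 12 - 2 = 8

8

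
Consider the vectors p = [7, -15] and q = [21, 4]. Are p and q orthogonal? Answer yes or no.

p · q = 7·21 + (-15)·4 = 147 - 60 = 87
Nonzero, so the vectors are not orthogonal.

no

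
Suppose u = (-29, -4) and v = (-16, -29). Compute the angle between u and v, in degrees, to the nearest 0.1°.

u · v = (-29)·(-16) + (-4)·(-29) = 464 + 116 = 580
|u|² = 841 + 16 = 857,  |u| = √857 ≈ 29.274562
|v|² = 256 + 841 = 1097,  |v| = √1097 ≈ 33.120990
cos θ = 580 / (29.274562 · 33.120990) ≈ 0.59818
θ = arccos(0.59818) ≈ 53.3°

53.3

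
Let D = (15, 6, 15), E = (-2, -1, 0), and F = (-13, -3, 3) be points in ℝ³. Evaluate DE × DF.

DE = (-17, -7, -15)
DF = (-28, -9, -12)
i: (-7)·(-12) - (-15)·(-9) = 84 - 135 = -51
j: (-15)·(-28) - (-17)·(-12) = 420 - 204 = 216
k: (-17)·(-9) - (-7)·(-28) = 153 - 196 = -43
DE × DF = (-51, 216, -43)

(-51, 216, -43)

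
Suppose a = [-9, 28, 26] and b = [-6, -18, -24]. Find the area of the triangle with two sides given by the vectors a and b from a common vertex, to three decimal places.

i: 28·(-24) - 26·(-18) = -672 - (-468) = -204
j: 26·(-6) - (-9)·(-24) = -156 - 216 = -372
k: (-9)·(-18) - 28·(-6) = 162 - (-168) = 330
a × b = (-204, -372, 330)
|a × b| = √((-204)² + (-372)² + 330²) = √288900 ≈ 537.4942
area = ½ · 537.4942 ≈ 268.747

268.747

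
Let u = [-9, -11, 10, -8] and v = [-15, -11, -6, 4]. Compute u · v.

u · v = (-9)·(-15) + (-11)·(-11) + 10·(-6) + (-8)·4 = 135 + 121 - 60 - 32 = 164

164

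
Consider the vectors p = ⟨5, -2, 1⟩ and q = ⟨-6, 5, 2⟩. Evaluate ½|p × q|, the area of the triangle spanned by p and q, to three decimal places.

i: (-2)·2 - 1·5 = -4 - 5 = -9
j: 1·(-6) - 5·2 = -6 - 10 = -16
k: 5·5 - (-2)·(-6) = 25 - 12 = 13
p × q = (-9, -16, 13)
|p × q| = √((-9)² + (-16)² + 13²) = √506 ≈ 22.4944
area = ½ · 22.4944 ≈ 11.247

11.247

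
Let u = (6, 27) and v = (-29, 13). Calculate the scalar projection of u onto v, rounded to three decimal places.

5.569

u · v = 6·(-29) + 27·13 = -174 + 351 = 177
|v| = √(841 + 169) = √1010 ≈ 31.7805
comp_v u = 177 / √1010 ≈ 5.569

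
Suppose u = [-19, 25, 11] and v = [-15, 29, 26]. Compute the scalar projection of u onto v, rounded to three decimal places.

u · v = (-19)·(-15) + 25·29 + 11·26 = 285 + 725 + 286 = 1296
|v| = √(225 + 841 + 676) = √1742 ≈ 41.7373
comp_v u = 1296 / √1742 ≈ 31.051

31.051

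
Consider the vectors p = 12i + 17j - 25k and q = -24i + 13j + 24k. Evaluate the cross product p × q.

(733, 312, 564)

i: 17·24 - (-25)·13 = 408 - (-325) = 733
j: (-25)·(-24) - 12·24 = 600 - 288 = 312
k: 12·13 - 17·(-24) = 156 - (-408) = 564
p × q = (733, 312, 564)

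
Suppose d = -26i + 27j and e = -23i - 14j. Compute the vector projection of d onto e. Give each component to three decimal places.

(-6.979, -4.248)

d · e = (-26)·(-23) + 27·(-14) = 598 - 378 = 220
|e|² = 529 + 196 = 725
proj_e d = (220/725) · (-23, -14) ≈ (-6.979, -4.248)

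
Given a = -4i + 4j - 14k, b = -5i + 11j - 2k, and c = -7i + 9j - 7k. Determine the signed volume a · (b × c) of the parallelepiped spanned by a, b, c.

-296

b × c:
i: 11·(-7) - (-2)·9 = -77 - (-18) = -59
j: (-2)·(-7) - (-5)·(-7) = 14 - 35 = -21
k: (-5)·9 - 11·(-7) = -45 - (-77) = 32
b × c = (-59, -21, 32)
a · (b × c) = (-4)·(-59) + 4·(-21) + (-14)·32 = 236 - 84 - 448 = -296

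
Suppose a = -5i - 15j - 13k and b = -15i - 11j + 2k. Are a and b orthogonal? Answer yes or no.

a · b = (-5)·(-15) + (-15)·(-11) + (-13)·2 = 75 + 165 - 26 = 214
Nonzero, so the vectors are not orthogonal.

no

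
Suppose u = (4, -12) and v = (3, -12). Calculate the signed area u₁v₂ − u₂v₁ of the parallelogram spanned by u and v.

4·(-12) - (-12)·3 = -48 - (-36) = -12

-12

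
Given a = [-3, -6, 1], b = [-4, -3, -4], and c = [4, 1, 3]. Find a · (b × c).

b × c:
i: (-3)·3 - (-4)·1 = -9 - (-4) = -5
j: (-4)·4 - (-4)·3 = -16 - (-12) = -4
k: (-4)·1 - (-3)·4 = -4 - (-12) = 8
b × c = (-5, -4, 8)
a · (b × c) = (-3)·(-5) + (-6)·(-4) + 1·8 = 15 + 24 + 8 = 47

47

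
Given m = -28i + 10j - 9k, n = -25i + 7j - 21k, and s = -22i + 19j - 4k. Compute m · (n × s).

n × s:
i: 7·(-4) - (-21)·19 = -28 - (-399) = 371
j: (-21)·(-22) - (-25)·(-4) = 462 - 100 = 362
k: (-25)·19 - 7·(-22) = -475 - (-154) = -321
n × s = (371, 362, -321)
m · (n × s) = (-28)·371 + 10·362 + (-9)·(-321) = -10388 + 3620 + 2889 = -3879

-3879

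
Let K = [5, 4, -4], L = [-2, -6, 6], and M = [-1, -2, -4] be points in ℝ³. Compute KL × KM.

KL = (-7, -10, 10)
KM = (-6, -6, 0)
i: (-10)·0 - 10·(-6) = 0 - (-60) = 60
j: 10·(-6) - (-7)·0 = -60 - 0 = -60
k: (-7)·(-6) - (-10)·(-6) = 42 - 60 = -18
KL × KM = (60, -60, -18)

(60, -60, -18)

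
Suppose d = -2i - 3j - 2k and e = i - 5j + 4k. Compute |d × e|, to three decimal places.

26.249

i: (-3)·4 - (-2)·(-5) = -12 - 10 = -22
j: (-2)·1 - (-2)·4 = -2 - (-8) = 6
k: (-2)·(-5) - (-3)·1 = 10 - (-3) = 13
d × e = (-22, 6, 13)
|d × e| = √((-22)² + 6² + 13²) = √689 ≈ 26.2488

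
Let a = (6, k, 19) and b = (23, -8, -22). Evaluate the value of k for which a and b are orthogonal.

-35

a · b = 6·23 + k·(-8) + 19·(-22) = -280 - 8k
Set equal to 0: -8k = 280, so k = -35.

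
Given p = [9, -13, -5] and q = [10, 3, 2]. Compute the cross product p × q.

i: (-13)·2 - (-5)·3 = -26 - (-15) = -11
j: (-5)·10 - 9·2 = -50 - 18 = -68
k: 9·3 - (-13)·10 = 27 - (-130) = 157
p × q = (-11, -68, 157)

(-11, -68, 157)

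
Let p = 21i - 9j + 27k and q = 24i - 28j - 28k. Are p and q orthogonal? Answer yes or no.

yes

p · q = 21·24 + (-9)·(-28) + 27·(-28) = 504 + 252 - 756 = 0
Zero, so the vectors are orthogonal.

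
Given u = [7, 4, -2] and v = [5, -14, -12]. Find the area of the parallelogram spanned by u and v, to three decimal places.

i: 4·(-12) - (-2)·(-14) = -48 - 28 = -76
j: (-2)·5 - 7·(-12) = -10 - (-84) = 74
k: 7·(-14) - 4·5 = -98 - 20 = -118
u × v = (-76, 74, -118)
|u × v| = √((-76)² + 74² + (-118)²) = √25176 ≈ 158.6695

158.669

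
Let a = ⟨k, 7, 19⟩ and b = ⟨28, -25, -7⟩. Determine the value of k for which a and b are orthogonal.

11

a · b = k·28 + 7·(-25) + 19·(-7) = -308 + 28k
Set equal to 0: 28k = 308, so k = 11.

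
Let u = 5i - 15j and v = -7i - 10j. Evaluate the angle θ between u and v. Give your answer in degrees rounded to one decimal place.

u · v = 5·(-7) + (-15)·(-10) = -35 + 150 = 115
|u|² = 25 + 225 = 250,  |u| = √250 ≈ 15.811388
|v|² = 49 + 100 = 149,  |v| = √149 ≈ 12.206556
cos θ = 115 / (15.811388 · 12.206556) ≈ 0.59585
θ = arccos(0.59585) ≈ 53.4°

53.4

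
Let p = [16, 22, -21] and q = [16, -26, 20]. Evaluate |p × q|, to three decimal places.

1015.577

i: 22·20 - (-21)·(-26) = 440 - 546 = -106
j: (-21)·16 - 16·20 = -336 - 320 = -656
k: 16·(-26) - 22·16 = -416 - 352 = -768
p × q = (-106, -656, -768)
|p × q| = √((-106)² + (-656)² + (-768)²) = √1031396 ≈ 1015.5767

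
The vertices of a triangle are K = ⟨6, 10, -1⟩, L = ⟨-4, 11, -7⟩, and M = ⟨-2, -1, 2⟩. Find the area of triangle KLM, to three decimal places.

KL = (-10, 1, -6),  KM = (-8, -11, 3)
i: 1·3 - (-6)·(-11) = 3 - 66 = -63
j: (-6)·(-8) - (-10)·3 = 48 - (-30) = 78
k: (-10)·(-11) - 1·(-8) = 110 - (-8) = 118
KL × KM = (-63, 78, 118)
|KL × KM| = √23977 ≈ 154.8451
area = ½ · 154.8451 ≈ 77.423

77.423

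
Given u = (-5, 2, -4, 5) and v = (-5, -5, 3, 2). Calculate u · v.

u · v = (-5)·(-5) + 2·(-5) + (-4)·3 + 5·2 = 25 - 10 - 12 + 10 = 13

13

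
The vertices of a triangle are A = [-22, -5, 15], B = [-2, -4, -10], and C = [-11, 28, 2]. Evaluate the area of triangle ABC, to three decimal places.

519.800

AB = (20, 1, -25),  AC = (11, 33, -13)
i: 1·(-13) - (-25)·33 = -13 - (-825) = 812
j: (-25)·11 - 20·(-13) = -275 - (-260) = -15
k: 20·33 - 1·11 = 660 - 11 = 649
AB × AC = (812, -15, 649)
|AB × AC| = √1080770 ≈ 1039.6009
area = ½ · 1039.6009 ≈ 519.800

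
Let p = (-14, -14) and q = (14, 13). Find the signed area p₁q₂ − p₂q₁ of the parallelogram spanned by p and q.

(-14)·13 - (-14)·14 = -182 - (-196) = 14

14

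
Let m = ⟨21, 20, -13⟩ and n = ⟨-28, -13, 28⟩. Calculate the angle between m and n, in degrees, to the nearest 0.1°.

156.2

m · n = 21·(-28) + 20·(-13) + (-13)·28 = -588 - 260 - 364 = -1212
|m|² = 441 + 400 + 169 = 1010,  |m| = √1010 ≈ 31.780497
|n|² = 784 + 169 + 784 = 1737,  |n| = √1737 ≈ 41.677332
cos θ = -1212 / (31.780497 · 41.677332) ≈ -0.91504
θ = arccos(-0.91504) ≈ 156.2°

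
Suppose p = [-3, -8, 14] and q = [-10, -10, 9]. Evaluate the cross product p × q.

(68, -113, -50)

i: (-8)·9 - 14·(-10) = -72 - (-140) = 68
j: 14·(-10) - (-3)·9 = -140 - (-27) = -113
k: (-3)·(-10) - (-8)·(-10) = 30 - 80 = -50
p × q = (68, -113, -50)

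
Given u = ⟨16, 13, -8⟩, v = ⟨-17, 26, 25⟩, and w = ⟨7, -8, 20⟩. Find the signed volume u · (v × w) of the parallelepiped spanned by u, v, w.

18583

v × w:
i: 26·20 - 25·(-8) = 520 - (-200) = 720
j: 25·7 - (-17)·20 = 175 - (-340) = 515
k: (-17)·(-8) - 26·7 = 136 - 182 = -46
v × w = (720, 515, -46)
u · (v × w) = 16·720 + 13·515 + (-8)·(-46) = 11520 + 6695 + 368 = 18583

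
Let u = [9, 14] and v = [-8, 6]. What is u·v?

12

u · v = 9·(-8) + 14·6 = -72 + 84 = 12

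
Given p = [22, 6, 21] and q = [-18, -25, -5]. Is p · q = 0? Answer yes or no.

p · q = 22·(-18) + 6·(-25) + 21·(-5) = -396 - 150 - 105 = -651
Nonzero, so the vectors are not orthogonal.

no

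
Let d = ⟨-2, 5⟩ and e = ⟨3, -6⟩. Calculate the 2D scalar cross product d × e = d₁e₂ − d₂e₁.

-3

(-2)·(-6) - 5·3 = 12 - 15 = -3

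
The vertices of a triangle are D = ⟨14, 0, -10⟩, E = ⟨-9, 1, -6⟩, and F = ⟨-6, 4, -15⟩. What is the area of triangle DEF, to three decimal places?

104.463

DE = (-23, 1, 4),  DF = (-20, 4, -5)
i: 1·(-5) - 4·4 = -5 - 16 = -21
j: 4·(-20) - (-23)·(-5) = -80 - 115 = -195
k: (-23)·4 - 1·(-20) = -92 - (-20) = -72
DE × DF = (-21, -195, -72)
|DE × DF| = √43650 ≈ 208.9258
area = ½ · 208.9258 ≈ 104.463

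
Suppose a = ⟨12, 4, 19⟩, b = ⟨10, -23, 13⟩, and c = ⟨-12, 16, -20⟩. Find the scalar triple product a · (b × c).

996

b × c:
i: (-23)·(-20) - 13·16 = 460 - 208 = 252
j: 13·(-12) - 10·(-20) = -156 - (-200) = 44
k: 10·16 - (-23)·(-12) = 160 - 276 = -116
b × c = (252, 44, -116)
a · (b × c) = 12·252 + 4·44 + 19·(-116) = 3024 + 176 - 2204 = 996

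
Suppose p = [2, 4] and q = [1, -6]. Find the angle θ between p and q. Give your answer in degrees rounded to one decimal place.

144.0

p · q = 2·1 + 4·(-6) = 2 - 24 = -22
|p|² = 4 + 16 = 20,  |p| = √20 ≈ 4.472136
|q|² = 1 + 36 = 37,  |q| = √37 ≈ 6.082763
cos θ = -22 / (4.472136 · 6.082763) ≈ -0.80874
θ = arccos(-0.80874) ≈ 144.0°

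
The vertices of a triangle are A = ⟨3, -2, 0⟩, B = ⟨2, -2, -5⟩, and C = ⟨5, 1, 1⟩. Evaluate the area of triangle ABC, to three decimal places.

8.874

AB = (-1, 0, -5),  AC = (2, 3, 1)
i: 0·1 - (-5)·3 = 0 - (-15) = 15
j: (-5)·2 - (-1)·1 = -10 - (-1) = -9
k: (-1)·3 - 0·2 = -3 - 0 = -3
AB × AC = (15, -9, -3)
|AB × AC| = √315 ≈ 17.7482
area = ½ · 17.7482 ≈ 8.874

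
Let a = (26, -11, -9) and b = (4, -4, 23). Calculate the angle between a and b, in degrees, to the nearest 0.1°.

a · b = 26·4 + (-11)·(-4) + (-9)·23 = 104 + 44 - 207 = -59
|a|² = 676 + 121 + 81 = 878,  |a| = √878 ≈ 29.631065
|b|² = 16 + 16 + 529 = 561,  |b| = √561 ≈ 23.685439
cos θ = -59 / (29.631065 · 23.685439) ≈ -0.08407
θ = arccos(-0.08407) ≈ 94.8°

94.8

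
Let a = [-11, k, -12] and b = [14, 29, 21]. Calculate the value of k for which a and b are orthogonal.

14

a · b = (-11)·14 + k·29 + (-12)·21 = -406 + 29k
Set equal to 0: 29k = 406, so k = 14.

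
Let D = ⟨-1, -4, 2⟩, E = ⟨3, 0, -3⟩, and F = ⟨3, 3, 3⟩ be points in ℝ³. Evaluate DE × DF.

(39, -24, 12)

DE = (4, 4, -5)
DF = (4, 7, 1)
i: 4·1 - (-5)·7 = 4 - (-35) = 39
j: (-5)·4 - 4·1 = -20 - 4 = -24
k: 4·7 - 4·4 = 28 - 16 = 12
DE × DF = (39, -24, 12)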